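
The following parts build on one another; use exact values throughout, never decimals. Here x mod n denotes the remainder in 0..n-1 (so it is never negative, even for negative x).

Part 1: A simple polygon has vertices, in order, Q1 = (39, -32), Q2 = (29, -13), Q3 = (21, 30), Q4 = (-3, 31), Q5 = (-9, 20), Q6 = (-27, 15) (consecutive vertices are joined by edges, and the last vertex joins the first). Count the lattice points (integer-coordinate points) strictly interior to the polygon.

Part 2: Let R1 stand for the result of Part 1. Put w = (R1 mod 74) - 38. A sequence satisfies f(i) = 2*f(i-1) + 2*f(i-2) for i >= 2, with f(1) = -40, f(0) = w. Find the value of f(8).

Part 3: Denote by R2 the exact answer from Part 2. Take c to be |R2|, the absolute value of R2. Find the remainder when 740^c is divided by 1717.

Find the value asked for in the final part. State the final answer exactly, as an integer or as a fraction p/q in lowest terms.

Part 1: cross terms: (39*-13 - 29*-32)=421, (29*30 - 21*-13)=1143, (21*31 - -3*30)=741, (-3*20 - -9*31)=219, (-9*15 - -27*20)=405, (-27*-32 - 39*15)=279; twice the area = |3208| = 3208; area = 1604; boundary points = 1 + 1 + 1 + 1 + 1 + 1 = 6; strictly interior points = area - boundary/2 + 1 = 1602; answer 1602
Part 2: R1 = 1602; w = 10; f(2) = 2*(-40) + 2*(10) = -60; iterating: f(2)=-60, f(3)=-200, f(4)=-520, f(5)=-1440, f(6)=-3920, f(7)=-10720, f(8)=-29280; answer -29280
Part 3: R2 = -29280; c = 29280; squarings mod 1717: 740^1=740, 740^2=1594, 740^4=1393, 740^8=239, 740^16=460, 740^32=409, 740^64=732, 740^128=120, 740^256=664, 740^512=1344, 740^1024=52, 740^2048=987, 740^4096=630, 740^8192=273, 740^16384=698; 740^29280 = 740^32 * 740^64 * 740^512 * 740^4096 * 740^8192 * 740^16384 = 188 (mod 1717); answer 188

188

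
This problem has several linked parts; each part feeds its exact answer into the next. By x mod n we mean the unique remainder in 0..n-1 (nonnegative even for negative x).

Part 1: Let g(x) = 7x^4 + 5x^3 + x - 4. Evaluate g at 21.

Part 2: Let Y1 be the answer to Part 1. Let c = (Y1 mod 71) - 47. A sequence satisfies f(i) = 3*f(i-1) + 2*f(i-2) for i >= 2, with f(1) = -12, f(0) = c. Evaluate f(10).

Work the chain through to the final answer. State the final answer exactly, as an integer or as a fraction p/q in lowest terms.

-1134668

Part 1: 7*(21)^4 + 5*(21)^3 + 1*(21)^1 - 4 = (1361367) + (46305) + (21) + (-4) = 1407689; answer 1407689
Part 2: Y1 = 1407689; c = -4; f(2) = 3*(-12) + 2*(-4) = -44; iterating: f(2)=-44, f(3)=-156, f(4)=-556, f(5)=-1980, f(6)=-7052, f(7)=-25116, f(8)=-89452, f(9)=-318588, f(10)=-1134668; answer -1134668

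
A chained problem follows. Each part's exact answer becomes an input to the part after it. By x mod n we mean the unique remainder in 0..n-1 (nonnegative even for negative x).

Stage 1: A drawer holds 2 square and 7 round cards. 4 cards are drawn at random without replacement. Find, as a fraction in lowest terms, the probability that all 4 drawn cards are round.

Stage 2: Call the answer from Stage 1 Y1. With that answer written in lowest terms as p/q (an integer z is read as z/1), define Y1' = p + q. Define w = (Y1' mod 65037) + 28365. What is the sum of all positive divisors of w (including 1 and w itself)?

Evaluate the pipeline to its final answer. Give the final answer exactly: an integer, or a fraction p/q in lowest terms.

Stage 1: total draws C(9,4) = 126; favorable C(7,4) = 35; P = 5/18; answer 5/18
Stage 2: Y1 = 5/18; threaded value p + q = 23; w = 28388; 28388 = 2^2 * 47 * 151; sigma = (1 + 2 + 4) * (1 + 47) * (1 + 151) = 7 * 48 * 152 = 51072; answer 51072

51072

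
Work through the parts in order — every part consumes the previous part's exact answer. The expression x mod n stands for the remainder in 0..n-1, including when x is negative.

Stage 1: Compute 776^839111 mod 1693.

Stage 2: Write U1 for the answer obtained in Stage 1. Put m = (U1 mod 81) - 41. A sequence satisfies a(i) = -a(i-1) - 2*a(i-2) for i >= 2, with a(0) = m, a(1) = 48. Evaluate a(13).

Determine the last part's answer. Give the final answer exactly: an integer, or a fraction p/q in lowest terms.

Stage 1: squarings mod 1693: 776^1=776, 776^2=1161, 776^4=293, 776^8=1199, 776^16=244, 776^32=281, 776^64=1083, 776^128=1333, 776^256=932, 776^512=115, 776^1024=1374, 776^2048=181, 776^4096=594, 776^8192=692, 776^16384=1438, 776^32768=691, 776^65536=55, 776^131072=1332, 776^262144=1653, 776^524288=1600; 776^839111 = 776^1 * 776^2 * 776^4 * 776^64 * 776^128 * 776^256 * 776^1024 * 776^2048 * 776^16384 * 776^32768 * 776^262144 * 776^524288 = 823 (mod 1693); answer 823
Stage 2: U1 = 823; m = -28; a(2) = -1*(48) - 2*(-28) = 8; iterating: a(2)=8, a(3)=-104, a(4)=88, a(5)=120, a(6)=-296, a(7)=56, a(8)=536, a(9)=-648, a(10)=-424, a(11)=1720, a(12)=-872, a(13)=-2568; answer -2568

-2568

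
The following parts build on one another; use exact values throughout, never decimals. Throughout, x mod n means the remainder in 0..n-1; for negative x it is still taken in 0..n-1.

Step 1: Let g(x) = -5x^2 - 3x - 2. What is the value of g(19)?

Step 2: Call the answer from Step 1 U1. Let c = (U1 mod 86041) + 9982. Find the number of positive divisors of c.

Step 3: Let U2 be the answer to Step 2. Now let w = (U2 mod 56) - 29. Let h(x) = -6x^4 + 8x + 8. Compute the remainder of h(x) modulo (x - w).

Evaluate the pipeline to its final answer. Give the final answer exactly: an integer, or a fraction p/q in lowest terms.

Step 1: -5*(19)^2 - 3*(19)^1 - 2 = (-1805) + (-57) + (-2) = -1864; answer -1864
Step 2: U1 = -1864; c = 94159; 94159 = 13 * 7243; number of divisors = (1+1) * (1+1) = 4; answer 4
Step 3: U2 = 4; w = -25; remainder = value at the root: -6*(-25)^4 + 8*(-25)^1 + 8 = (-2343750) + (-200) + (8) = -2343942; answer -2343942

-2343942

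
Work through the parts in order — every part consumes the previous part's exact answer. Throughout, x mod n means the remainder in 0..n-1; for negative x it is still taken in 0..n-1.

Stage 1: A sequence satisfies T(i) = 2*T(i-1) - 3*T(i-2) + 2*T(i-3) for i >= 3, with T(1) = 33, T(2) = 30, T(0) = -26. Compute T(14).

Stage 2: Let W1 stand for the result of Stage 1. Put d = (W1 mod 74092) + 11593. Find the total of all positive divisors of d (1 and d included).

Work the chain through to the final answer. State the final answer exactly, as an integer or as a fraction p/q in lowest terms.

Stage 1: T(3) = 2*(30) - 3*(33) + 2*(-26) = -91; iterating: T(3)=-91, T(4)=-206, T(5)=-79, T(6)=278, T(7)=381, T(8)=-230, T(9)=-1047, T(10)=-642, T(11)=1397, T(12)=2626, T(13)=-223, T(14)=-5530; answer -5530
Stage 2: W1 = -5530; d = 80155; 80155 = 5 * 17 * 23 * 41; sigma = (1 + 5) * (1 + 17) * (1 + 23) * (1 + 41) = 6 * 18 * 24 * 42 = 108864; answer 108864

108864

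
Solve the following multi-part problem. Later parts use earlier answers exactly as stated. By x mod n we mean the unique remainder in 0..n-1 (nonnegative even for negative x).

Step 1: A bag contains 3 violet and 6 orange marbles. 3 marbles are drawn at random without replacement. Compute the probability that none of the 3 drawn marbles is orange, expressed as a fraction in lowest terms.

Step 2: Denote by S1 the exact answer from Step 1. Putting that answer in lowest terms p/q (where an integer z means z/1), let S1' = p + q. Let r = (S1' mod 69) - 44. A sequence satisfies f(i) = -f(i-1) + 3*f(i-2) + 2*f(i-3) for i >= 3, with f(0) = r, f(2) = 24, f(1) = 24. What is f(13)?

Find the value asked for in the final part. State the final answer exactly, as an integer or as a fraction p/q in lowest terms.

Step 1: total draws C(9,3) = 84; favorable C(3,3) = 1; P = 1/84; answer 1/84
Step 2: S1 = 1/84; threaded value p + q = 85; r = -28; f(3) = -1*(24) + 3*(24) + 2*(-28) = -8; iterating: f(3)=-8, f(4)=128, f(5)=-104, f(6)=472, f(7)=-528, f(8)=1736, f(9)=-2376, f(10)=6528, f(11)=-10184, f(12)=25016, f(13)=-42512; answer -42512

-42512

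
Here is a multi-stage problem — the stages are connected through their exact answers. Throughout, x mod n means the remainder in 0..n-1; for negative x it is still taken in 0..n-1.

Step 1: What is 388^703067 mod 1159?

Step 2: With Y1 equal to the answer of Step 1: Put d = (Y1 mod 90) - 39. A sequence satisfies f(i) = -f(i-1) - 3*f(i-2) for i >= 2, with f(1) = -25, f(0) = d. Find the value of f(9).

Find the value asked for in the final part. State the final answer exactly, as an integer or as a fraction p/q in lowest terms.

-355

Step 1: squarings mod 1159: 388^1=388, 388^2=1033, 388^4=809, 388^8=805, 388^16=144, 388^32=1033, 388^64=809, 388^128=805, 388^256=144, 388^512=1033, 388^1024=809, 388^2048=805, 388^4096=144, 388^8192=1033, 388^16384=809, 388^32768=805, 388^65536=144, 388^131072=1033, 388^262144=809, 388^524288=805; 388^703067 = 388^1 * 388^2 * 388^8 * 388^16 * 388^64 * 388^512 * 388^2048 * 388^4096 * 388^8192 * 388^32768 * 388^131072 * 388^524288 = 240 (mod 1159); answer 240
Step 2: Y1 = 240; d = 21; f(2) = -1*(-25) - 3*(21) = -38; iterating: f(2)=-38, f(3)=113, f(4)=1, f(5)=-340, f(6)=337, f(7)=683, f(8)=-1694, f(9)=-355; answer -355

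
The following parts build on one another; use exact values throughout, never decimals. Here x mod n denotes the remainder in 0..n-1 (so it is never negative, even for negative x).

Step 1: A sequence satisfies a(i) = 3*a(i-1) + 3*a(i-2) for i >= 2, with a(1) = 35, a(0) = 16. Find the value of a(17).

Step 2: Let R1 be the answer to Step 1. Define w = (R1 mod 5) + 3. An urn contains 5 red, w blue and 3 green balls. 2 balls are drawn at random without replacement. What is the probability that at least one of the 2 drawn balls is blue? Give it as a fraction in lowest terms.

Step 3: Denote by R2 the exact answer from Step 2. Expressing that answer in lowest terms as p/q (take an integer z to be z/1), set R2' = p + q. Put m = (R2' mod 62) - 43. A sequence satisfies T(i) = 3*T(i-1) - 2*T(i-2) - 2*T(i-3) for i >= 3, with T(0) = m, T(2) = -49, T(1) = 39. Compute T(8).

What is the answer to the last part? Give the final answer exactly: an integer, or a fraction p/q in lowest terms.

Step 1: a(2) = 3*(35) + 3*(16) = 153; iterating: a(2)=153, a(3)=564, a(4)=2151, a(5)=8145, a(6)=30888, a(7)=117099, a(8)=443961, a(9)=1683180, a(10)=6381423, a(11)=24193809, a(12)=91725696, a(13)=347758515, a(14)=1318452633, a(15)=4998633444, a(16)=18951258231, a(17)=71849675025; answer 71849675025
Step 2: R1 = 71849675025; w = 3; total draws C(11,2) = 55; complement C(8,2) = 28; favorable 55 - 28 = 27; P = 27/55; answer 27/55
Step 3: R2 = 27/55; threaded value p + q = 82; m = -23; T(3) = 3*(-49) - 2*(39) - 2*(-23) = -179; iterating: T(3)=-179, T(4)=-517, T(5)=-1095, T(6)=-1893, T(7)=-2455, T(8)=-1389; answer -1389

-1389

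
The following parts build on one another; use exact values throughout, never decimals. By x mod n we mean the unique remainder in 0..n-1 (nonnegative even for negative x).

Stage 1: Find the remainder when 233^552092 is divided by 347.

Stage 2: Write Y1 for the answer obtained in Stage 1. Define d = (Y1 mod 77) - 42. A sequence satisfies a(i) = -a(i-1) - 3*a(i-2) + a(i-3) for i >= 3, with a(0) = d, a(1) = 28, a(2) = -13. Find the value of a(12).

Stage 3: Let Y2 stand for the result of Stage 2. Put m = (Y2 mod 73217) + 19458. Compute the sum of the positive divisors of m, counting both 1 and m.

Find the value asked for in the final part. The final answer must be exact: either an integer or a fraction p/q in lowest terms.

172800

Stage 1: squarings mod 347: 233^1=233, 233^2=157, 233^4=12, 233^8=144, 233^16=263, 233^32=116, 233^64=270, 233^128=30, 233^256=206, 233^512=102, 233^1024=341, 233^2048=36, 233^4096=255, 233^8192=136, 233^16384=105, 233^32768=268, 233^65536=342, 233^131072=25, 233^262144=278, 233^524288=250; 233^552092 = 233^4 * 233^8 * 233^16 * 233^128 * 233^1024 * 233^2048 * 233^8192 * 233^16384 * 233^524288 = 278 (mod 347); answer 278
Stage 2: Y1 = 278; d = 5; a(3) = -1*(-13) - 3*(28) + 1*(5) = -66; iterating: a(3)=-66, a(4)=133, a(5)=52, a(6)=-517, a(7)=494, a(8)=1109, a(9)=-3108, a(10)=275, a(11)=10158, a(12)=-14091; answer -14091
Stage 3: Y2 = -14091; m = 78584; 78584 = 2^3 * 11 * 19 * 47; sigma = (1 + 2 + 4 + 8) * (1 + 11) * (1 + 19) * (1 + 47) = 15 * 12 * 20 * 48 = 172800; answer 172800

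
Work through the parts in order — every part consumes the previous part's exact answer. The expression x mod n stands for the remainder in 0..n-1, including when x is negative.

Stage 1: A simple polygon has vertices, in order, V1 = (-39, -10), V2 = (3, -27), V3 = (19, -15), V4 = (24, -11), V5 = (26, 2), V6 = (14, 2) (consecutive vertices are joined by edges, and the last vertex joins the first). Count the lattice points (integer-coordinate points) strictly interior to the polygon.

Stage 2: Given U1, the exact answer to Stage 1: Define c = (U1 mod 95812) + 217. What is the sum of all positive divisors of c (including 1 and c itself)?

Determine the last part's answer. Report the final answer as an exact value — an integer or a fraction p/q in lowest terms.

1296

Stage 1: cross terms: (-39*-27 - 3*-10)=1083, (3*-15 - 19*-27)=468, (19*-11 - 24*-15)=151, (24*2 - 26*-11)=334, (26*2 - 14*2)=24, (14*-10 - -39*2)=-62; twice the area = |1998| = 1998; area = 999; boundary points = 1 + 4 + 1 + 1 + 12 + 1 = 20; strictly interior points = area - boundary/2 + 1 = 990; answer 990
Stage 2: U1 = 990; c = 1207; 1207 = 17 * 71; sigma = (1 + 17) * (1 + 71) = 18 * 72 = 1296; answer 1296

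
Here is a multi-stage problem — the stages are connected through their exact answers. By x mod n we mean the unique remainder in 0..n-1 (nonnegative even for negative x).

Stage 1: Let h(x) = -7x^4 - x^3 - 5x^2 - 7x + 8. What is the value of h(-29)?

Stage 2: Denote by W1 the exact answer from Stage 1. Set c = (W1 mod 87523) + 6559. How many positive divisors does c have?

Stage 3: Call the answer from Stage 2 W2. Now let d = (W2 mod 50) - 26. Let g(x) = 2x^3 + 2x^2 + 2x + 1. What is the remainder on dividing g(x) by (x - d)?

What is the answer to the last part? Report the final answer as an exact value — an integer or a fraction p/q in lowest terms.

Stage 1: -7*(-29)^4 - 1*(-29)^3 - 5*(-29)^2 - 7*(-29)^1 + 8 = (-4950967) + (24389) + (-4205) + (203) + (8) = -4930572; answer -4930572
Stage 2: W1 = -4930572; c = 64798; 64798 = 2 * 179 * 181; number of divisors = (1+1) * (1+1) * (1+1) = 8; answer 8
Stage 3: W2 = 8; d = -18; remainder = value at the root: 2*(-18)^3 + 2*(-18)^2 + 2*(-18)^1 + 1 = (-11664) + (648) + (-36) + (1) = -11051; answer -11051

-11051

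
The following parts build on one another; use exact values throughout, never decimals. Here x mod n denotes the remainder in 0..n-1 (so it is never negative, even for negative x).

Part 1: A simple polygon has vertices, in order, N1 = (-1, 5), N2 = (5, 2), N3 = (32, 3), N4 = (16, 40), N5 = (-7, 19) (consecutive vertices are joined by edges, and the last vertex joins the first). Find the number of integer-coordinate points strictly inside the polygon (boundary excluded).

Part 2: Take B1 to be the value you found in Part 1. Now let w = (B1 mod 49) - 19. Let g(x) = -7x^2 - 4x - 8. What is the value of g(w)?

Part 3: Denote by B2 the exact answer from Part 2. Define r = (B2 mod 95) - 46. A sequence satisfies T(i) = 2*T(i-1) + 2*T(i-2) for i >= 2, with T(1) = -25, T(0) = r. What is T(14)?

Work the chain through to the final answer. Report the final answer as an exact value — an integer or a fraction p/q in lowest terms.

Part 1: cross terms: (-1*2 - 5*5)=-27, (5*3 - 32*2)=-49, (32*40 - 16*3)=1232, (16*19 - -7*40)=584, (-7*5 - -1*19)=-16; twice the area = |1724| = 1724; area = 862; boundary points = 3 + 1 + 1 + 1 + 2 = 8; strictly interior points = area - boundary/2 + 1 = 859; answer 859
Part 2: B1 = 859; w = 7; -7*(7)^2 - 4*(7)^1 - 8 = (-343) + (-28) + (-8) = -379; answer -379
Part 3: B2 = -379; r = -45; T(2) = 2*(-25) + 2*(-45) = -140; iterating: T(2)=-140, T(3)=-330, T(4)=-940, T(5)=-2540, T(6)=-6960, T(7)=-19000, T(8)=-51920, T(9)=-141840, T(10)=-387520, T(11)=-1058720, T(12)=-2892480, T(13)=-7902400, T(14)=-21589760; answer -21589760

-21589760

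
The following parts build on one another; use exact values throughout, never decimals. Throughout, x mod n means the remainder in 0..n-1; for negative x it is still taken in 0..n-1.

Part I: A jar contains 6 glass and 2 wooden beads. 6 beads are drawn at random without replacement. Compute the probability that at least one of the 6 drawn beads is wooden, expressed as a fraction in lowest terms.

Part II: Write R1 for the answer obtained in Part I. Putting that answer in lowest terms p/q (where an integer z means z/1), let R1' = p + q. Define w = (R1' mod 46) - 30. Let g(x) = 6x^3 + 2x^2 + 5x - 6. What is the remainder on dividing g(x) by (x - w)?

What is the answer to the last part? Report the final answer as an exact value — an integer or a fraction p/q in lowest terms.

-54795

Part I: total draws C(8,6) = 28; complement C(6,6) = 1; favorable 28 - 1 = 27; P = 27/28; answer 27/28
Part II: R1 = 27/28; threaded value p + q = 55; w = -21; remainder = value at the root: 6*(-21)^3 + 2*(-21)^2 + 5*(-21)^1 - 6 = (-55566) + (882) + (-105) + (-6) = -54795; answer -54795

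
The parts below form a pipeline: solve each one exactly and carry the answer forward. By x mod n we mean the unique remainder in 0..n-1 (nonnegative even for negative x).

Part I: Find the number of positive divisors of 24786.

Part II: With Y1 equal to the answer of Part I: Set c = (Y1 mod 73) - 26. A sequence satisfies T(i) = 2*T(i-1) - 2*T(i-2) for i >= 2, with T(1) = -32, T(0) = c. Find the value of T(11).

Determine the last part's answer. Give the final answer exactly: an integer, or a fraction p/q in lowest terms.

-1152

Part I: 24786 = 2 * 3^6 * 17; number of divisors = (1+1) * (6+1) * (1+1) = 28; answer 28
Part II: Y1 = 28; c = 2; T(2) = 2*(-32) - 2*(2) = -68; iterating: T(2)=-68, T(3)=-72, T(4)=-8, T(5)=128, T(6)=272, T(7)=288, T(8)=32, T(9)=-512, T(10)=-1088, T(11)=-1152; answer -1152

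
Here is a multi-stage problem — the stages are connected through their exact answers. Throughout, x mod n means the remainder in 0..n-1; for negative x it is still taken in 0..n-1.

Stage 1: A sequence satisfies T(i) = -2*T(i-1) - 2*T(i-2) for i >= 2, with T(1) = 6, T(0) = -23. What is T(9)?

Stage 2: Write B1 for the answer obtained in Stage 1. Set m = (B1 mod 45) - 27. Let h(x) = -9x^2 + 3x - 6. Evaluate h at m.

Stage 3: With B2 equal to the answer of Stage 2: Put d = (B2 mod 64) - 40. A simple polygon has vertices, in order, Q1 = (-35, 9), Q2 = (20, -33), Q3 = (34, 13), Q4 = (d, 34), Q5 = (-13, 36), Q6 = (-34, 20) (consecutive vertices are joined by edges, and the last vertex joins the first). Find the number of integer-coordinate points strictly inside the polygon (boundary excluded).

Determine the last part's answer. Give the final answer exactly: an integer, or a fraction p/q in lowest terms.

Stage 1: T(2) = -2*(6) - 2*(-23) = 34; iterating: T(2)=34, T(3)=-80, T(4)=92, T(5)=-24, T(6)=-136, T(7)=320, T(8)=-368, T(9)=96; answer 96
Stage 2: B1 = 96; m = -21; -9*(-21)^2 + 3*(-21)^1 - 6 = (-3969) + (-63) + (-6) = -4038; answer -4038
Stage 3: B2 = -4038; d = 18; cross terms: (-35*-33 - 20*9)=975, (20*13 - 34*-33)=1382, (34*34 - 18*13)=922, (18*36 - -13*34)=1090, (-13*20 - -34*36)=964, (-34*9 - -35*20)=394; twice the area = |5727| = 5727; area = 5727/2; boundary points = 1 + 2 + 1 + 1 + 1 + 1 = 7; strictly interior points = area - boundary/2 + 1 = 2861; answer 2861

2861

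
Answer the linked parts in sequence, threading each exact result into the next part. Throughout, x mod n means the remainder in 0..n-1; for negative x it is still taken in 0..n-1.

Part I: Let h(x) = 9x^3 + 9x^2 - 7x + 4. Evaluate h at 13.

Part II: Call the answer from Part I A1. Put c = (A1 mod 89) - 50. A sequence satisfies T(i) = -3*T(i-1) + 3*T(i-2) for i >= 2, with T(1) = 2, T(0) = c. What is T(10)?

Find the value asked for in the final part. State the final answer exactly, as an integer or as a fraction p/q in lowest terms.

-2916486

Part I: 9*(13)^3 + 9*(13)^2 - 7*(13)^1 + 4 = (19773) + (1521) + (-91) + (4) = 21207; answer 21207
Part II: A1 = 21207; c = -25; T(2) = -3*(2) + 3*(-25) = -81; iterating: T(2)=-81, T(3)=249, T(4)=-990, T(5)=3717, T(6)=-14121, T(7)=53514, T(8)=-202905, T(9)=769257, T(10)=-2916486; answer -2916486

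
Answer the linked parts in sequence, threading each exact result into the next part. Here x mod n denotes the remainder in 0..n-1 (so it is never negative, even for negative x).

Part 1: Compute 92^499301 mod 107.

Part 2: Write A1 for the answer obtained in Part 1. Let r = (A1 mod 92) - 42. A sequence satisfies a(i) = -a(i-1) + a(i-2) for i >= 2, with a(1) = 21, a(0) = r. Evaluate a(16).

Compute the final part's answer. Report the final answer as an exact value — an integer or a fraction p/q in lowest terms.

13

Part 1: squarings mod 107: 92^1=92, 92^2=11, 92^4=14, 92^8=89, 92^16=3, 92^32=9, 92^64=81, 92^128=34, 92^256=86, 92^512=13, 92^1024=62, 92^2048=99, 92^4096=64, 92^8192=30, 92^16384=44, 92^32768=10, 92^65536=100, 92^131072=49, 92^262144=47; 92^499301 = 92^1 * 92^4 * 92^32 * 92^64 * 92^512 * 92^1024 * 92^2048 * 92^4096 * 92^32768 * 92^65536 * 92^131072 * 92^262144 = 76 (mod 107); answer 76
Part 2: A1 = 76; r = 34; a(2) = -1*(21) + 1*(34) = 13; iterating: a(2)=13, a(3)=8, a(4)=5, a(5)=3, a(6)=2, a(7)=1, a(8)=1, a(9)=0, a(10)=1, a(11)=-1, a(12)=2, a(13)=-3, a(14)=5, a(15)=-8, a(16)=13; answer 13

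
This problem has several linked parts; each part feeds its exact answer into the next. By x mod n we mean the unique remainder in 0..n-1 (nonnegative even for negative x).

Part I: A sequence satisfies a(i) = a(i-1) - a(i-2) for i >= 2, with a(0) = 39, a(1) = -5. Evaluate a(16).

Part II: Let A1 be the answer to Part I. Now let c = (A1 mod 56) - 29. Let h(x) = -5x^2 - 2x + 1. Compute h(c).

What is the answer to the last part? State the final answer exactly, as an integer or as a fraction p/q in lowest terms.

Part I: a(2) = 1*(-5) - 1*(39) = -44; iterating: a(2)=-44, a(3)=-39, a(4)=5, a(5)=44, a(6)=39, a(7)=-5, a(8)=-44, a(9)=-39, a(10)=5, a(11)=44, a(12)=39, a(13)=-5, a(14)=-44, a(15)=-39, a(16)=5; answer 5
Part II: A1 = 5; c = -24; -5*(-24)^2 - 2*(-24)^1 + 1 = (-2880) + (48) + (1) = -2831; answer -2831

-2831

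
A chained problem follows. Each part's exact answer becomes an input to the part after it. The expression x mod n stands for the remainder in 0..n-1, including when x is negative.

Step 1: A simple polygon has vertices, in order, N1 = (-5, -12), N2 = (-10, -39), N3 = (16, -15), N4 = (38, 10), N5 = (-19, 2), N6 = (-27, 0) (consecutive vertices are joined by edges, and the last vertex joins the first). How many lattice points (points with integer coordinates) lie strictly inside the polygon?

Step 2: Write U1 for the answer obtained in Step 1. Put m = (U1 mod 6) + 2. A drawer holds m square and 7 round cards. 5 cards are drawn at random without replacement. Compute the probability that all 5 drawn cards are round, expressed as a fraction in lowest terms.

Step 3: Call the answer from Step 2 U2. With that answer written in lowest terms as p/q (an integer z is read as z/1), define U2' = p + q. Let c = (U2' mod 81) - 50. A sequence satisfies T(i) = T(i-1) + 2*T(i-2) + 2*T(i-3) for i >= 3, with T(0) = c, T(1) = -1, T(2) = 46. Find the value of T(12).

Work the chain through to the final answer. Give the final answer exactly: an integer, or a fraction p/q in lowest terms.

Step 1: cross terms: (-5*-39 - -10*-12)=75, (-10*-15 - 16*-39)=774, (16*10 - 38*-15)=730, (38*2 - -19*10)=266, (-19*0 - -27*2)=54, (-27*-12 - -5*0)=324; twice the area = |2223| = 2223; area = 2223/2; boundary points = 1 + 2 + 1 + 1 + 2 + 2 = 9; strictly interior points = area - boundary/2 + 1 = 1108; answer 1108
Step 2: U1 = 1108; m = 6; total draws C(13,5) = 1287; favorable C(7,5) = 21; P = 7/429; answer 7/429
Step 3: U2 = 7/429; threaded value p + q = 436; c = -19; T(3) = 1*(46) + 2*(-1) + 2*(-19) = 6; iterating: T(3)=6, T(4)=96, T(5)=200, T(6)=404, T(7)=996, T(8)=2204, T(9)=5004, T(10)=11404, T(11)=25820, T(12)=58636; answer 58636

58636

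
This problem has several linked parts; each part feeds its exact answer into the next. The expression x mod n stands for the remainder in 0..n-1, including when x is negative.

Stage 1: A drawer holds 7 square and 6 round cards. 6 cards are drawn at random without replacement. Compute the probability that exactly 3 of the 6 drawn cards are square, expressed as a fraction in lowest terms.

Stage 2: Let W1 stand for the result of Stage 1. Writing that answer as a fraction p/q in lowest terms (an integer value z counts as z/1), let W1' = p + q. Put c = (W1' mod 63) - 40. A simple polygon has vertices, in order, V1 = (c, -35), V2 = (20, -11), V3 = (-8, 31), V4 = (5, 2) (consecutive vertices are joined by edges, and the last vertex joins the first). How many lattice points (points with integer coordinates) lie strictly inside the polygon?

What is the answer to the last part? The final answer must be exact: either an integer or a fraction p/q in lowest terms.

Stage 1: total draws C(13,6) = 1716; favorable C(7,3)*C(6,3) = 700; P = 175/429; answer 175/429
Stage 2: W1 = 175/429; threaded value p + q = 604; c = -3; cross terms: (-3*-11 - 20*-35)=733, (20*31 - -8*-11)=532, (-8*2 - 5*31)=-171, (5*-35 - -3*2)=-169; twice the area = |925| = 925; area = 925/2; boundary points = 1 + 14 + 1 + 1 = 17; strictly interior points = area - boundary/2 + 1 = 455; answer 455

455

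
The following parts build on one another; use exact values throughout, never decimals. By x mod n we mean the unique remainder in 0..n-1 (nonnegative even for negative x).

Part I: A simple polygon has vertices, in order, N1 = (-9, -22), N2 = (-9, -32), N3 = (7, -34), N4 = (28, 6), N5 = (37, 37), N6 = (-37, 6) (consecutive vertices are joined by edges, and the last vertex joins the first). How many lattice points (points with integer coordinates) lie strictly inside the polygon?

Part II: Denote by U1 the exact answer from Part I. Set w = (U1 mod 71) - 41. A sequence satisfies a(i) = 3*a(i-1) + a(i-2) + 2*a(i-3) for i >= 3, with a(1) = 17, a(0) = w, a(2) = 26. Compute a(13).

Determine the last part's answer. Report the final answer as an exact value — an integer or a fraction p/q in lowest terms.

Part I: cross terms: (-9*-32 - -9*-22)=90, (-9*-34 - 7*-32)=530, (7*6 - 28*-34)=994, (28*37 - 37*6)=814, (37*6 - -37*37)=1591, (-37*-22 - -9*6)=868; twice the area = |4887| = 4887; area = 4887/2; boundary points = 10 + 2 + 1 + 1 + 1 + 28 = 43; strictly interior points = area - boundary/2 + 1 = 2423; answer 2423
Part II: U1 = 2423; w = -32; a(3) = 3*(26) + 1*(17) + 2*(-32) = 31; iterating: a(3)=31, a(4)=153, a(5)=542, a(6)=1841, a(7)=6371, a(8)=22038, a(9)=76167, a(10)=263281, a(11)=910086, a(12)=3145873, a(13)=10874267; answer 10874267

10874267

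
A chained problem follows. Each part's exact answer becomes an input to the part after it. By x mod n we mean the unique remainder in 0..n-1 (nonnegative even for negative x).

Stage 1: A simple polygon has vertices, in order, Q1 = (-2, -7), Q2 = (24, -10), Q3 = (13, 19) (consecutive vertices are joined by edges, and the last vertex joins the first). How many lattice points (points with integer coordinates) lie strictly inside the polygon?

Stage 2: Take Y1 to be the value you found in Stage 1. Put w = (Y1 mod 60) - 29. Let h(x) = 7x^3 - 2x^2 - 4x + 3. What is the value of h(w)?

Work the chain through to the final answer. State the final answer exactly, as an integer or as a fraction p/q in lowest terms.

Stage 1: cross terms: (-2*-10 - 24*-7)=188, (24*19 - 13*-10)=586, (13*-7 - -2*19)=-53; twice the area = |721| = 721; area = 721/2; boundary points = 1 + 1 + 1 = 3; strictly interior points = area - boundary/2 + 1 = 360; answer 360
Stage 2: Y1 = 360; w = -29; 7*(-29)^3 - 2*(-29)^2 - 4*(-29)^1 + 3 = (-170723) + (-1682) + (116) + (3) = -172286; answer -172286

-172286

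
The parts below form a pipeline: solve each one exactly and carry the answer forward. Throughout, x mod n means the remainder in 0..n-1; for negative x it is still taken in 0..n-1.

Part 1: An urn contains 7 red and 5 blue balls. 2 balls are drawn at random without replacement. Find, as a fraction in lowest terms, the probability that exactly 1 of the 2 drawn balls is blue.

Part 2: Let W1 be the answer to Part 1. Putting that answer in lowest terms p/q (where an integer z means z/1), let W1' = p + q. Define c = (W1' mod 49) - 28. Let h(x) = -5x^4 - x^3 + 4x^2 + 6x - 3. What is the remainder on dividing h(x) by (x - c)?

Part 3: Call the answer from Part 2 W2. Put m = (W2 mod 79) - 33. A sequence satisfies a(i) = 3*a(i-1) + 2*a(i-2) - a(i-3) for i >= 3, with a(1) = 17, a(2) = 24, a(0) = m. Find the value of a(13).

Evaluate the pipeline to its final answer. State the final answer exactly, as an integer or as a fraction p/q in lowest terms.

27643647

Part 1: total draws C(12,2) = 66; favorable C(5,1)*C(7,1) = 35; P = 35/66; answer 35/66
Part 2: W1 = 35/66; threaded value p + q = 101; c = -25; remainder = value at the root: -5*(-25)^4 - 1*(-25)^3 + 4*(-25)^2 + 6*(-25)^1 - 3 = (-1953125) + (15625) + (2500) + (-150) + (-3) = -1935153; answer -1935153
Part 3: W2 = -1935153; m = -2; a(3) = 3*(24) + 2*(17) - 1*(-2) = 108; iterating: a(3)=108, a(4)=355, a(5)=1257, a(6)=4373, a(7)=15278, a(8)=53323, a(9)=186152, a(10)=649824, a(11)=2268453, a(12)=7918855, a(13)=27643647; answer 27643647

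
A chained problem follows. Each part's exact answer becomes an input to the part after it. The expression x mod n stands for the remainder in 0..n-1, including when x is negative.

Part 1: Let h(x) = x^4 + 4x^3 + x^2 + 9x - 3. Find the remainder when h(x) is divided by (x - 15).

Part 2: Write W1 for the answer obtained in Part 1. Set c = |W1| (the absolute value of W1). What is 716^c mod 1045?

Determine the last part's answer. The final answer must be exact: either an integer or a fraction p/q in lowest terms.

771

Part 1: remainder = value at the root: 1*(15)^4 + 4*(15)^3 + 1*(15)^2 + 9*(15)^1 - 3 = (50625) + (13500) + (225) + (135) + (-3) = 64482; answer 64482
Part 2: W1 = 64482; c = 64482; squarings mod 1045: 716^1=716, 716^2=606, 716^4=441, 716^8=111, 716^16=826, 716^32=936, 716^64=386, 716^128=606, 716^256=441, 716^512=111, 716^1024=826, 716^2048=936, 716^4096=386, 716^8192=606, 716^16384=441, 716^32768=111; 716^64482 = 716^2 * 716^32 * 716^64 * 716^128 * 716^256 * 716^512 * 716^2048 * 716^4096 * 716^8192 * 716^16384 * 716^32768 = 771 (mod 1045); answer 771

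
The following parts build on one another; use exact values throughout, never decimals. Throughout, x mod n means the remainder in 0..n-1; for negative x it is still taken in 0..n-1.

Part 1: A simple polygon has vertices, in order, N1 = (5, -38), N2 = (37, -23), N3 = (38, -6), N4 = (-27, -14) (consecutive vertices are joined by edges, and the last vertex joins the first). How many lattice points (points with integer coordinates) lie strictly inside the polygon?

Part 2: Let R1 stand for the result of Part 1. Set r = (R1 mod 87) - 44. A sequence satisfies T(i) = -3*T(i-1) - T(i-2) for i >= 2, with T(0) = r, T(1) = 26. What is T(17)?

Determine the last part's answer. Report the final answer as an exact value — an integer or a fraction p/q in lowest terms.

133026899

Part 1: cross terms: (5*-23 - 37*-38)=1291, (37*-6 - 38*-23)=652, (38*-14 - -27*-6)=-694, (-27*-38 - 5*-14)=1096; twice the area = |2345| = 2345; area = 2345/2; boundary points = 1 + 1 + 1 + 8 = 11; strictly interior points = area - boundary/2 + 1 = 1168; answer 1168
Part 2: R1 = 1168; r = -7; T(2) = -3*(26) - 1*(-7) = -71; iterating: T(2)=-71, T(3)=187, T(4)=-490, T(5)=1283, T(6)=-3359, T(7)=8794, T(8)=-23023, T(9)=60275, T(10)=-157802, T(11)=413131, T(12)=-1081591, T(13)=2831642, T(14)=-7413335, T(15)=19408363, T(16)=-50811754, T(17)=133026899; answer 133026899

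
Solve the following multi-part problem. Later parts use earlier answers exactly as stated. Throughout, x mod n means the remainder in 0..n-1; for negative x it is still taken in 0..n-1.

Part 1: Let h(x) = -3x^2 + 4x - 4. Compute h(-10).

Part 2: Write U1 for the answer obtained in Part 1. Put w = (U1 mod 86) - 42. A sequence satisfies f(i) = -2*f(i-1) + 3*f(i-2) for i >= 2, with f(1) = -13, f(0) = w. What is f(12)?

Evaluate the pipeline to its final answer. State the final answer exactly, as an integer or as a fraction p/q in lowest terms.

Part 1: -3*(-10)^2 + 4*(-10)^1 - 4 = (-300) + (-40) + (-4) = -344; answer -344
Part 2: U1 = -344; w = -42; f(2) = -2*(-13) + 3*(-42) = -100; iterating: f(2)=-100, f(3)=161, f(4)=-622, f(5)=1727, f(6)=-5320, f(7)=15821, f(8)=-47602, f(9)=142667, f(10)=-428140, f(11)=1284281, f(12)=-3852982; answer -3852982

-3852982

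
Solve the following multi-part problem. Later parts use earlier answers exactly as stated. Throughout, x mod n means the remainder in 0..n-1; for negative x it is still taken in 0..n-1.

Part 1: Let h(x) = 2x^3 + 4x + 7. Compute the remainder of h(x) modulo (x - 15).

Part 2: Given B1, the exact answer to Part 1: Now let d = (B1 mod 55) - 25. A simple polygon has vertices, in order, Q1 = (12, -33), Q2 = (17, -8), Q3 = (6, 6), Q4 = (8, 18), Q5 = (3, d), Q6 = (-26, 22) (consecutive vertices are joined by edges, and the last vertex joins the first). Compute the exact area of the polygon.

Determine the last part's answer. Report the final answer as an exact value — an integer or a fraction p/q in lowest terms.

2199/2

Part 1: remainder = value at the root: 2*(15)^3 + 4*(15)^1 + 7 = (6750) + (60) + (7) = 6817; answer 6817
Part 2: B1 = 6817; d = 27; cross terms: (12*-8 - 17*-33)=465, (17*6 - 6*-8)=150, (6*18 - 8*6)=60, (8*27 - 3*18)=162, (3*22 - -26*27)=768, (-26*-33 - 12*22)=594; twice the area = |2199| = 2199; area = 2199/2; answer 2199/2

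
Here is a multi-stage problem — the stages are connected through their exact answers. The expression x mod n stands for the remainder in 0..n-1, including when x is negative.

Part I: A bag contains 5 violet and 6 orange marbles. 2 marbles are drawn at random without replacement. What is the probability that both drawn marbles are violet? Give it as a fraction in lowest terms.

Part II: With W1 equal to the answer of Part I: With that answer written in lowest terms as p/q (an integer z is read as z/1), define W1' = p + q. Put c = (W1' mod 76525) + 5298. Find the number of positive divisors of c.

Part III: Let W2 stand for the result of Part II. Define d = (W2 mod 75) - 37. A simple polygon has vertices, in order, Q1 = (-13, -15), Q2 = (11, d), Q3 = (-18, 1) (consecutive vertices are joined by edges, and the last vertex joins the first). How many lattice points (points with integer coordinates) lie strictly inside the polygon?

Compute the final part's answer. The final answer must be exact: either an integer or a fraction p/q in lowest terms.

Part I: total draws C(11,2) = 55; favorable C(5,2) = 10; P = 2/11; answer 2/11
Part II: W1 = 2/11; threaded value p + q = 13; c = 5311; 5311 = 47 * 113; number of divisors = (1+1) * (1+1) = 4; answer 4
Part III: W2 = 4; d = -33; cross terms: (-13*-33 - 11*-15)=594, (11*1 - -18*-33)=-583, (-18*-15 - -13*1)=283; twice the area = |294| = 294; area = 147; boundary points = 6 + 1 + 1 = 8; strictly interior points = area - boundary/2 + 1 = 144; answer 144

144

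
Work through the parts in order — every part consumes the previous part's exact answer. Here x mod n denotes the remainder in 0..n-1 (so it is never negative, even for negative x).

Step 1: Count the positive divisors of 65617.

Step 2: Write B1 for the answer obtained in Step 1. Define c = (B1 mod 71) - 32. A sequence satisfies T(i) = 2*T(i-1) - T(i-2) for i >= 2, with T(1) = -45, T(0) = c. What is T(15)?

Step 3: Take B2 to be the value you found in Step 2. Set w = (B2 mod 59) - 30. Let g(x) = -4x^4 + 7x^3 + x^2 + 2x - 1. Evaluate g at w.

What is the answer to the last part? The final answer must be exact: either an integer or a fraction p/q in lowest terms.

-32881

Step 1: 65617 is prime, so its only divisors are 1 and 65617; count = 2; answer 2
Step 2: B1 = 2; c = -30; T(2) = 2*(-45) - 1*(-30) = -60; iterating: T(2)=-60, T(3)=-75, T(4)=-90, T(5)=-105, T(6)=-120, T(7)=-135, T(8)=-150, T(9)=-165, T(10)=-180, T(11)=-195, T(12)=-210, T(13)=-225, T(14)=-240, T(15)=-255; answer -255
Step 3: B2 = -255; w = 10; -4*(10)^4 + 7*(10)^3 + 1*(10)^2 + 2*(10)^1 - 1 = (-40000) + (7000) + (100) + (20) + (-1) = -32881; answer -32881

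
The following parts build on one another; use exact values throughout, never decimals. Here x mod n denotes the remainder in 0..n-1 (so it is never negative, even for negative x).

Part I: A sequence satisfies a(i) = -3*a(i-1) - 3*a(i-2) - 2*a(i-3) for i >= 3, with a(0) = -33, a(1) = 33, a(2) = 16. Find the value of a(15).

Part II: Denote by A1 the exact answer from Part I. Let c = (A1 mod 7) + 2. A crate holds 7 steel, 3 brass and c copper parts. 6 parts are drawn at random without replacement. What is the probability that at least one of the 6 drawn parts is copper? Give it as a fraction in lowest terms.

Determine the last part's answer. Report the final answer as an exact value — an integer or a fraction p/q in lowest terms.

Part I: a(3) = -3*(16) - 3*(33) - 2*(-33) = -81; iterating: a(3)=-81, a(4)=129, a(5)=-176, a(6)=303, a(7)=-639, a(8)=1360, a(9)=-2769, a(10)=5505, a(11)=-10928, a(12)=21807, a(13)=-43647, a(14)=87376, a(15)=-174801; answer -174801
Part II: A1 = -174801; c = 5; total draws C(15,6) = 5005; complement C(10,6) = 210; favorable 5005 - 210 = 4795; P = 137/143; answer 137/143

137/143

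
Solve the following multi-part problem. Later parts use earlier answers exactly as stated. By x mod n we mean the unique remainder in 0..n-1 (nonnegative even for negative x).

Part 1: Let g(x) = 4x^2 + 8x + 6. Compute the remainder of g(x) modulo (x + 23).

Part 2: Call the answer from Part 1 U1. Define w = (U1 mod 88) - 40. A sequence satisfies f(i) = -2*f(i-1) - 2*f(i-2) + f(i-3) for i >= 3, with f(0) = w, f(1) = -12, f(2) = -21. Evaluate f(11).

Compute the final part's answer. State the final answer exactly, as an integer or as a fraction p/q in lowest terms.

1863

Part 1: remainder = value at the root: 4*(-23)^2 + 8*(-23)^1 + 6 = (2116) + (-184) + (6) = 1938; answer 1938
Part 2: U1 = 1938; w = -38; f(3) = -2*(-21) - 2*(-12) + 1*(-38) = 28; iterating: f(3)=28, f(4)=-26, f(5)=-25, f(6)=130, f(7)=-236, f(8)=187, f(9)=228, f(10)=-1066, f(11)=1863; answer 1863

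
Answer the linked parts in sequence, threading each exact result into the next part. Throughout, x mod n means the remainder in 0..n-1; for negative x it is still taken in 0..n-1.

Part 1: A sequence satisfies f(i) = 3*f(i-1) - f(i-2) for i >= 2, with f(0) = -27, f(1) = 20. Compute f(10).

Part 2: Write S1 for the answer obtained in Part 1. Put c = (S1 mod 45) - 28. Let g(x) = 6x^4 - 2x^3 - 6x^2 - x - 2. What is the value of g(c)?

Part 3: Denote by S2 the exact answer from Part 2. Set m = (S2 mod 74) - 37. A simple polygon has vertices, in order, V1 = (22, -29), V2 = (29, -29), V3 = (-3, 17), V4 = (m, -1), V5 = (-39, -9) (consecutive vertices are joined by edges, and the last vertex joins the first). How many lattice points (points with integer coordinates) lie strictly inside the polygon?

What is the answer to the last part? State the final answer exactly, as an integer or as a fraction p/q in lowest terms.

1206

Part 1: f(2) = 3*(20) - 1*(-27) = 87; iterating: f(2)=87, f(3)=241, f(4)=636, f(5)=1667, f(6)=4365, f(7)=11428, f(8)=29919, f(9)=78329, f(10)=205068; answer 205068
Part 2: S1 = 205068; c = -25; 6*(-25)^4 - 2*(-25)^3 - 6*(-25)^2 - 1*(-25)^1 - 2 = (2343750) + (31250) + (-3750) + (25) + (-2) = 2371273; answer 2371273
Part 3: S2 = 2371273; m = -20; cross terms: (22*-29 - 29*-29)=203, (29*17 - -3*-29)=406, (-3*-1 - -20*17)=343, (-20*-9 - -39*-1)=141, (-39*-29 - 22*-9)=1329; twice the area = |2422| = 2422; area = 1211; boundary points = 7 + 2 + 1 + 1 + 1 = 12; strictly interior points = area - boundary/2 + 1 = 1206; answer 1206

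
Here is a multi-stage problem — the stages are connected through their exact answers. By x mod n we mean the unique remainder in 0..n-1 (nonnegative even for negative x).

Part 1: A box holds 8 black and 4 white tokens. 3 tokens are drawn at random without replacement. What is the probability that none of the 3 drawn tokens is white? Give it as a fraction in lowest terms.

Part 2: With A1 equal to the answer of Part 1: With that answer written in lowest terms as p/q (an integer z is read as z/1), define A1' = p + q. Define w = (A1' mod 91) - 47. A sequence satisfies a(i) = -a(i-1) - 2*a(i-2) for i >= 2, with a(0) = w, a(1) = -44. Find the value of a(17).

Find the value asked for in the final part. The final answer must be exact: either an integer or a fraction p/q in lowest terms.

-7832

Part 1: total draws C(12,3) = 220; favorable C(8,3) = 56; P = 14/55; answer 14/55
Part 2: A1 = 14/55; threaded value p + q = 69; w = 22; a(2) = -1*(-44) - 2*(22) = 0; iterating: a(2)=0, a(3)=88, a(4)=-88, a(5)=-88, a(6)=264, a(7)=-88, a(8)=-440, a(9)=616, a(10)=264, a(11)=-1496, a(12)=968, a(13)=2024, a(14)=-3960, a(15)=-88, a(16)=8008, a(17)=-7832; answer -7832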